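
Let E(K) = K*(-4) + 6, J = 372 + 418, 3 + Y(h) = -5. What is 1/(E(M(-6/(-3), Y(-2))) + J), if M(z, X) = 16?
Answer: 1/732 ≈ 0.0013661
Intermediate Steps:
Y(h) = -8 (Y(h) = -3 - 5 = -8)
J = 790
E(K) = 6 - 4*K (E(K) = -4*K + 6 = 6 - 4*K)
1/(E(M(-6/(-3), Y(-2))) + J) = 1/((6 - 4*16) + 790) = 1/((6 - 64) + 790) = 1/(-58 + 790) = 1/732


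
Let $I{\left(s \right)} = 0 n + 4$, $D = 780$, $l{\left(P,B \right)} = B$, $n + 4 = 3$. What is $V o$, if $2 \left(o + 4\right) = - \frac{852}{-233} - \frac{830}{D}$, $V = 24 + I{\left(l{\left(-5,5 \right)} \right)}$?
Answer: $- \frac{687925}{9087} \approx -75.704$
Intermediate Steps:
$n = -1$ ($n = -4 + 3 = -1$)
$I{\left(s \right)} = 4$ ($I{\left(s \right)} = 0 \left(-1\right) + 4 = 0 + 4 = 4$)
$V = 28$ ($V = 24 + 4 = 28$)
$o = - \frac{98275}{36348}$ ($o = -4 + \frac{- \frac{852}{-233} - \frac{830}{780}}{2} = -4 + \frac{\left(-852\right) \left(- \frac{1}{233}\right) - \frac{83}{78}}{2} = -4 + \frac{\frac{852}{233} - \frac{83}{78}}{2} = -4 + \frac{1}{2} \cdot \frac{47117}{18174} = -4 + \frac{47117}{36348} = - \frac{98275}{36348} \approx -2.7037$)
$V o = 28 \left(- \frac{98275}{36348}\right) = - \frac{687925}{9087}$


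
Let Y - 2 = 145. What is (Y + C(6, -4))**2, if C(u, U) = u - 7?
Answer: 21316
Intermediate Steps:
Y = 147 (Y = 2 + 145 = 147)
C(u, U) = -7 + u
(Y + C(6, -4))**2 = (147 + (-7 + 6))**2 = (147 - 1)**2 = 146**2 = 21316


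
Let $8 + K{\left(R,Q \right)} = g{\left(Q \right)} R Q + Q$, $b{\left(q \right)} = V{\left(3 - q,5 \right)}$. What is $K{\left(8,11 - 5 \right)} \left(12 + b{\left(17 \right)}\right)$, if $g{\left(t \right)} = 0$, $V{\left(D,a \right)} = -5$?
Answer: $-14$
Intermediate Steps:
$b{\left(q \right)} = -5$
$K{\left(R,Q \right)} = -8 + Q$ ($K{\left(R,Q \right)} = -8 + \left(0 R Q + Q\right) = -8 + \left(0 Q + Q\right) = -8 + \left(0 + Q\right) = -8 + Q$)
$K{\left(8,11 - 5 \right)} \left(12 + b{\left(17 \right)}\right) = \left(-8 + \left(11 - 5\right)\right) \left(12 - 5\right) = \left(-8 + \left(11 - 5\right)\right) 7 = \left(-8 + 6\right) 7 = \left(-2\right) 7 = -14$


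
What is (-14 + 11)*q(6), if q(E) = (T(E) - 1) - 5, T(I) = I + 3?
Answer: -9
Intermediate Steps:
T(I) = 3 + I
q(E) = -3 + E (q(E) = ((3 + E) - 1) - 5 = (2 + E) - 5 = -3 + E)
(-14 + 11)*q(6) = (-14 + 11)*(-3 + 6) = -3*3 = -9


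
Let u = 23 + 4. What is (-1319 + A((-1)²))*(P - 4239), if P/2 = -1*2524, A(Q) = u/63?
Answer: 85719010/7 ≈ 1.2246e+7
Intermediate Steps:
u = 27
A(Q) = 3/7 (A(Q) = 27/63 = 27*(1/63) = 3/7)
P = -5048 (P = 2*(-1*2524) = 2*(-2524) = -5048)
(-1319 + A((-1)²))*(P - 4239) = (-1319 + 3/7)*(-5048 - 4239) = -9230/7*(-9287) = 85719010/7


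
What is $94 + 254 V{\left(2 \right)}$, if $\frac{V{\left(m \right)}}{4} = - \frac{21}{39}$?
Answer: $- \frac{5890}{13} \approx -453.08$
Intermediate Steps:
$V{\left(m \right)} = - \frac{28}{13}$ ($V{\left(m \right)} = 4 \left(- \frac{21}{39}\right) = 4 \left(\left(-21\right) \frac{1}{39}\right) = 4 \left(- \frac{7}{13}\right) = - \frac{28}{13}$)
$94 + 254 V{\left(2 \right)} = 94 + 254 \left(- \frac{28}{13}\right) = 94 - \frac{7112}{13} = - \frac{5890}{13}$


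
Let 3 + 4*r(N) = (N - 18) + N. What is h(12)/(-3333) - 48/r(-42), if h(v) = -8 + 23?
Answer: 70929/38885 ≈ 1.8241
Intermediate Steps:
h(v) = 15
r(N) = -21/4 + N/2 (r(N) = -¾ + ((N - 18) + N)/4 = -¾ + ((-18 + N) + N)/4 = -¾ + (-18 + 2*N)/4 = -¾ + (-9/2 + N/2) = -21/4 + N/2)
h(12)/(-3333) - 48/r(-42) = 15/(-3333) - 48/(-21/4 + (½)*(-42)) = 15*(-1/3333) - 48/(-21/4 - 21) = -5/1111 - 48/(-105/4) = -5/1111 - 48*(-4/105) = -5/1111 + 64/35 = 70929/38885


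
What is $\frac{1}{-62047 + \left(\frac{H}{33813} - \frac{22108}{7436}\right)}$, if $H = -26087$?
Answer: $- \frac{4835259}{300031421341} \approx -1.6116 \cdot 10^{-5}$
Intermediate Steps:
$\frac{1}{-62047 + \left(\frac{H}{33813} - \frac{22108}{7436}\right)} = \frac{1}{-62047 - \left(\frac{5527}{1859} + \frac{26087}{33813}\right)} = \frac{1}{-62047 - \frac{18106168}{4835259}} = \frac{1}{- \frac{300031421341}{4835259}} = - \frac{4835259}{300031421341}$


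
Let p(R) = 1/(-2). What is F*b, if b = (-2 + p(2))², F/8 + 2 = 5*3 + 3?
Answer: 800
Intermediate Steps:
p(R) = -½
F = 128 (F = -16 + 8*(5*3 + 3) = -16 + 8*(15 + 3) = -16 + 8*18 = -16 + 144 = 128)
b = 25/4 (b = (-2 - ½)² = (-5/2)² = 25/4 ≈ 6.2500)
F*b = 128*(25/4) = 800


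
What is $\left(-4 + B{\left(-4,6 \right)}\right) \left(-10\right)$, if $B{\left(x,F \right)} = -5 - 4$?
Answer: $130$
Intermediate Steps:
$B{\left(x,F \right)} = -9$ ($B{\left(x,F \right)} = -5 - 4 = -9$)
$\left(-4 + B{\left(-4,6 \right)}\right) \left(-10\right) = \left(-4 - 9\right) \left(-10\right) = \left(-13\right) \left(-10\right) = 130$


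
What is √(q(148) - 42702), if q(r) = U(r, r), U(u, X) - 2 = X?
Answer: 6*I*√1182 ≈ 206.28*I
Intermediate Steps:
U(u, X) = 2 + X
q(r) = 2 + r
√(q(148) - 42702) = √((2 + 148) - 42702) = √(150 - 42702) = √(-42552) = 6*I*√1182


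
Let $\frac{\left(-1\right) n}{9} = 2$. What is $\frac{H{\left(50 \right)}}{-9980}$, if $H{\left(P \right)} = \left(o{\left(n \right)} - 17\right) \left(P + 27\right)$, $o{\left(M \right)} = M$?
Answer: $\frac{539}{1996} \approx 0.27004$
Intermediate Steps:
$n = -18$ ($n = \left(-9\right) 2 = -18$)
$H{\left(P \right)} = -945 - 35 P$ ($H{\left(P \right)} = \left(-18 - 17\right) \left(P + 27\right) = - 35 \left(27 + P\right) = -945 - 35 P$)
$\frac{H{\left(50 \right)}}{-9980} = \frac{-945 - 1750}{-9980} = \left(-945 - 1750\right) \left(- \frac{1}{9980}\right) = \left(-2695\right) \left(- \frac{1}{9980}\right) = \frac{539}{1996}$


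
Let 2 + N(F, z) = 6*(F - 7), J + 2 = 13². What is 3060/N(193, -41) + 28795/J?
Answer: 16294325/93019 ≈ 175.17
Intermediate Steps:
J = 167 (J = -2 + 13² = -2 + 169 = 167)
N(F, z) = -44 + 6*F (N(F, z) = -2 + 6*(F - 7) = -2 + 6*(-7 + F) = -2 + (-42 + 6*F) = -44 + 6*F)
3060/N(193, -41) + 28795/J = 3060/(-44 + 6*193) + 28795/167 = 3060/(-44 + 1158) + 28795*(1/167) = 3060/1114 + 28795/167 = 3060*(1/1114) + 28795/167 = 1530/557 + 28795/167 = 16294325/93019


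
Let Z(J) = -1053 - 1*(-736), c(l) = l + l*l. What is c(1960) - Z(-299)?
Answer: 3843877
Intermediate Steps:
c(l) = l + l²
Z(J) = -317 (Z(J) = -1053 + 736 = -317)
c(1960) - Z(-299) = 1960*(1 + 1960) - 1*(-317) = 1960*1961 + 317 = 3843560 + 317 = 3843877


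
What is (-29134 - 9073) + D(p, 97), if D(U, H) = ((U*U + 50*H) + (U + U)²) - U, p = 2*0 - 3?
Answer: -33309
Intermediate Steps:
p = -3 (p = 0 - 3 = -3)
D(U, H) = -U + 5*U² + 50*H (D(U, H) = ((U² + 50*H) + (2*U)²) - U = ((U² + 50*H) + 4*U²) - U = (5*U² + 50*H) - U = -U + 5*U² + 50*H)
(-29134 - 9073) + D(p, 97) = (-29134 - 9073) + (-1*(-3) + 5*(-3)² + 50*97) = -38207 + (3 + 5*9 + 4850) = -38207 + (3 + 45 + 4850) = -38207 + 4898 = -33309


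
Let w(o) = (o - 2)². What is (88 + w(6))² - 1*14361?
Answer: -3545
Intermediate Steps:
w(o) = (-2 + o)²
(88 + w(6))² - 1*14361 = (88 + (-2 + 6)²)² - 1*14361 = (88 + 4²)² - 14361 = (88 + 16)² - 14361 = 104² - 14361 = 10816 - 14361 = -3545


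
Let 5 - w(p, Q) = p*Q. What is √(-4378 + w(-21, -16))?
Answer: I*√4709 ≈ 68.622*I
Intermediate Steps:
w(p, Q) = 5 - Q*p (w(p, Q) = 5 - p*Q = 5 - Q*p)
√(-4378 + w(-21, -16)) = √(-4378 + (5 - 1*(-16)*(-21))) = √(-4378 + (5 - 336)) = √(-4378 - 331) = √(-4709) = I*√4709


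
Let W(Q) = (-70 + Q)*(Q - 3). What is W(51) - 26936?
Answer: -27848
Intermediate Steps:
W(Q) = (-70 + Q)*(-3 + Q)
W(51) - 26936 = (210 + 51² - 73*51) - 26936 = (210 + 2601 - 3723) - 26936 = -912 - 26936 = -27848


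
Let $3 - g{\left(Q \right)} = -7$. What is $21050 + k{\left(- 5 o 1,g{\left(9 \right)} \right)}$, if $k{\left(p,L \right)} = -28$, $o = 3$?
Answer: $21022$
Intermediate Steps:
$g{\left(Q \right)} = 10$ ($g{\left(Q \right)} = 3 - -7 = 3 + 7 = 10$)
$21050 + k{\left(- 5 o 1,g{\left(9 \right)} \right)} = 21050 - 28 = 21022$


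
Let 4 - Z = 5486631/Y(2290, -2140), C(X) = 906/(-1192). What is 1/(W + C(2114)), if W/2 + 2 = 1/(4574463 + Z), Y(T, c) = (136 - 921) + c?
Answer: -1329656392196/6329253084437 ≈ -0.21008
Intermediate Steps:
Y(T, c) = -785 + c
C(X) = -453/596 (C(X) = 906*(-1/1192) = -453/596)
Z = 1832777/975 (Z = 4 - 5486631/(-785 - 2140) = 4 - 5486631/(-2925) = 4 - 5486631*(-1)/2925 = 4 - 1*(-1828877/975) = 4 + 1828877/975 = 1832777/975 ≈ 1879.8)
W = -8923867429/2230967101 (W = -4 + 2/(4574463 + 1832777/975) = -4 + 2/(4461934202/975) = -4 + 2*(975/4461934202) = -4 + 975/2230967101 = -8923867429/2230967101 ≈ -4.0000)
1/(W + C(2114)) = 1/(-8923867429/2230967101 - 453/596) = 1/(-6329253084437/1329656392196) = -1329656392196/6329253084437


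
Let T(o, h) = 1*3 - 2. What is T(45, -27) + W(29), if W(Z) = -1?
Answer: 0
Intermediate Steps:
T(o, h) = 1 (T(o, h) = 3 - 2 = 1)
T(45, -27) + W(29) = 1 - 1 = 0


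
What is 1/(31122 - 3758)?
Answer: 1/27364 ≈ 3.6544e-5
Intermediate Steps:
1/(31122 - 3758) = 1/27364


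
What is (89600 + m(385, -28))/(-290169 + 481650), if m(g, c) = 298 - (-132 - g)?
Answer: 90415/191481 ≈ 0.47219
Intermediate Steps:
m(g, c) = 430 + g (m(g, c) = 298 + (132 + g) = 430 + g)
(89600 + m(385, -28))/(-290169 + 481650) = (89600 + (430 + 385))/(-290169 + 481650) = (89600 + 815)/191481 = 90415*(1/191481) = 90415/191481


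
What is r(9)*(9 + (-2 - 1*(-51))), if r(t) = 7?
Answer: 406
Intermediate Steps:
r(9)*(9 + (-2 - 1*(-51))) = 7*(9 + (-2 - 1*(-51))) = 7*(9 + (-2 + 51)) = 7*(9 + 49) = 7*58 = 406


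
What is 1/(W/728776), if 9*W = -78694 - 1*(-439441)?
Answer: 728776/40083 ≈ 18.182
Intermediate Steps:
W = 40083 (W = (-78694 - 1*(-439441))/9 = (-78694 + 439441)/9 = (⅑)*360747 = 40083)
1/(W/728776) = 1/(40083/728776) = 728776/40083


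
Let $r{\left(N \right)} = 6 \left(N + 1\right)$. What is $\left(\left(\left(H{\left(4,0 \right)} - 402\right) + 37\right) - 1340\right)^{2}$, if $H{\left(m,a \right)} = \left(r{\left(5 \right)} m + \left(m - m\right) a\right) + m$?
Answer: $2424249$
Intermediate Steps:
$r{\left(N \right)} = 6 + 6 N$ ($r{\left(N \right)} = 6 \left(1 + N\right) = 6 + 6 N$)
$H{\left(m,a \right)} = 37 m$ ($H{\left(m,a \right)} = \left(\left(6 + 6 \cdot 5\right) m + \left(m - m\right) a\right) + m = \left(\left(6 + 30\right) m + 0 a\right) + m = \left(36 m + 0\right) + m = 36 m + m = 37 m$)
$\left(\left(\left(H{\left(4,0 \right)} - 402\right) + 37\right) - 1340\right)^{2} = \left(\left(\left(37 \cdot 4 - 402\right) + 37\right) - 1340\right)^{2} = \left(\left(\left(148 - 402\right) + 37\right) - 1340\right)^{2} = \left(\left(-254 + 37\right) - 1340\right)^{2} = \left(-217 - 1340\right)^{2} = \left(-1557\right)^{2} = 2424249$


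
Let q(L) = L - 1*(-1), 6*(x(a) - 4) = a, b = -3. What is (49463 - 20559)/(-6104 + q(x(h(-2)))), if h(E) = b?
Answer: -57808/12199 ≈ -4.7387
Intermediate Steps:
h(E) = -3
x(a) = 4 + a/6
q(L) = 1 + L (q(L) = L + 1 = 1 + L)
(49463 - 20559)/(-6104 + q(x(h(-2)))) = (49463 - 20559)/(-6104 + (1 + (4 + (⅙)*(-3)))) = 28904/(-6104 + (1 + (4 - ½))) = 28904/(-6104 + (1 + 7/2)) = 28904/(-6104 + 9/2) = 28904/(-12199/2) = 28904*(-2/12199) = -57808/12199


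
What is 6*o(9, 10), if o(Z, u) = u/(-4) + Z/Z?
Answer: -9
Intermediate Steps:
o(Z, u) = 1 - u/4 (o(Z, u) = u*(-¼) + 1 = -u/4 + 1 = 1 - u/4)
6*o(9, 10) = 6*(1 - ¼*10) = 6*(1 - 5/2) = 6*(-3/2) = -9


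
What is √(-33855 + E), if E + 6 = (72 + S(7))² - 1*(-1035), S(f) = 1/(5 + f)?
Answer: I*√3978719/12 ≈ 166.22*I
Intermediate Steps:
E = 896401/144 (E = -6 + ((72 + 1/(5 + 7))² - 1*(-1035)) = -6 + ((72 + 1/12)² + 1035) = -6 + ((865/12)² + 1035) = -6 + (748225/144 + 1035) = -6 + 897265/144 = 896401/144 ≈ 6225.0)
√(-33855 + E) = √(-33855 + 896401/144) = √(-3978719/144) = I*√3978719/12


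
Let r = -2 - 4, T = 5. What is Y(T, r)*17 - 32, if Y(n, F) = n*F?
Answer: -542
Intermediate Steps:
r = -6
Y(n, F) = F*n
Y(T, r)*17 - 32 = -6*5*17 - 32 = -30*17 - 32 = -510 - 32 = -542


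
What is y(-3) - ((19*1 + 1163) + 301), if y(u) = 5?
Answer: -1478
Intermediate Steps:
y(-3) - ((19*1 + 1163) + 301) = 5 - ((19*1 + 1163) + 301) = 5 - ((19 + 1163) + 301) = 5 - (1182 + 301) = 5 - 1*1483 = 5 - 1483 = -1478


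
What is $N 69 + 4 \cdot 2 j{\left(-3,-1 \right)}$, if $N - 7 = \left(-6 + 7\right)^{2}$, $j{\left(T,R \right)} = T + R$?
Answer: $520$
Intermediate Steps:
$j{\left(T,R \right)} = R + T$
$N = 8$ ($N = 7 + \left(-6 + 7\right)^{2} = 7 + 1^{2} = 7 + 1 = 8$)
$N 69 + 4 \cdot 2 j{\left(-3,-1 \right)} = 8 \cdot 69 + 4 \cdot 2 \left(-1 - 3\right) = 552 + 8 \left(-4\right) = 552 - 32 = 520$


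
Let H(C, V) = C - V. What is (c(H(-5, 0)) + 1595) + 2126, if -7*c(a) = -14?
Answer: 3723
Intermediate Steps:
c(a) = 2 (c(a) = -⅐*(-14) = 2)
(c(H(-5, 0)) + 1595) + 2126 = (2 + 1595) + 2126 = 1597 + 2126 = 3723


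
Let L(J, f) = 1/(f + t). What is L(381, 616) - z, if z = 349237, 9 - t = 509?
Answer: -40511491/116 ≈ -3.4924e+5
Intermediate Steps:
t = -500 (t = 9 - 1*509 = 9 - 509 = -500)
L(J, f) = 1/(-500 + f) (L(J, f) = 1/(f - 500) = 1/(-500 + f))
L(381, 616) - z = 1/(-500 + 616) - 1*349237 = 1/116 - 349237 = -40511491/116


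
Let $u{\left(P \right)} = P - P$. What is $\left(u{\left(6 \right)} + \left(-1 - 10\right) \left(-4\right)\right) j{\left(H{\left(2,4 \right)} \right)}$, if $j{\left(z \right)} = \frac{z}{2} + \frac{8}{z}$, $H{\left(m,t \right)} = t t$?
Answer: $374$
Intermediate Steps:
$u{\left(P \right)} = 0$
$H{\left(m,t \right)} = t^{2}$
$j{\left(z \right)} = \frac{z}{2} + \frac{8}{z}$ ($j{\left(z \right)} = z \frac{1}{2} + \frac{8}{z} = \frac{z}{2} + \frac{8}{z}$)
$\left(u{\left(6 \right)} + \left(-1 - 10\right) \left(-4\right)\right) j{\left(H{\left(2,4 \right)} \right)} = \left(0 + \left(-1 - 10\right) \left(-4\right)\right) \left(\frac{4^{2}}{2} + \frac{8}{4^{2}}\right) = \left(0 + \left(-1 - 10\right) \left(-4\right)\right) \left(\frac{1}{2} \cdot 16 + \frac{8}{16}\right) = \left(0 - -44\right) \left(8 + 8 \cdot \frac{1}{16}\right) = \left(0 + 44\right) \left(8 + \frac{1}{2}\right) = 44 \cdot \frac{17}{2} = 374$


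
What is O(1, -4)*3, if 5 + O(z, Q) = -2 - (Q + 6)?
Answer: -27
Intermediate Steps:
O(z, Q) = -13 - Q (O(z, Q) = -5 + (-2 - (Q + 6)) = -5 + (-2 - (6 + Q)) = -5 + (-2 + (-6 - Q)) = -5 + (-8 - Q) = -13 - Q)
O(1, -4)*3 = (-13 - 1*(-4))*3 = (-13 + 4)*3 = -9*3 = -27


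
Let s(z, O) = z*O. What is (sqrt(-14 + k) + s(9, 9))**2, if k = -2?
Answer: 6545 + 648*I ≈ 6545.0 + 648.0*I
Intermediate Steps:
s(z, O) = O*z
(sqrt(-14 + k) + s(9, 9))**2 = (sqrt(-14 - 2) + 9*9)**2 = (sqrt(-16) + 81)**2 = (4*I + 81)**2 = (81 + 4*I)**2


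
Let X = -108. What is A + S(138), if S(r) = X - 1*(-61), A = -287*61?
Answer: -17554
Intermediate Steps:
A = -17507
S(r) = -47 (S(r) = -108 - 1*(-61) = -108 + 61 = -47)
A + S(138) = -17507 - 47 = -17554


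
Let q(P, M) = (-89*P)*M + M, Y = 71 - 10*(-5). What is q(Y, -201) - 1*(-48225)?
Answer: 2212593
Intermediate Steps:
Y = 121 (Y = 71 - 1*(-50) = 71 + 50 = 121)
q(P, M) = M - 89*M*P (q(P, M) = -89*M*P + M = M - 89*M*P)
q(Y, -201) - 1*(-48225) = -201*(1 - 89*121) - 1*(-48225) = -201*(1 - 10769) + 48225 = -201*(-10768) + 48225 = 2164368 + 48225 = 2212593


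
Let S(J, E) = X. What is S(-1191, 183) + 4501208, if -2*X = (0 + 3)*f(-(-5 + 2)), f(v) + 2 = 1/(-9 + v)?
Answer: 18004845/4 ≈ 4.5012e+6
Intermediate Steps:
f(v) = -2 + 1/(-9 + v)
X = 13/4 (X = -(0 + 3)*(19 - (-2)*(-5 + 2))/(-9 - (-5 + 2))/2 = -3*(19 - (-2)*(-3))/(-9 - 1*(-3))/2 = -3*(19 - 2*3)/(-9 + 3)/2 = -3*(19 - 6)/(-6)/2 = -3*(-1/6*13)/2 = -3*(-13)/(2*6) = -1/2*(-13/2) = 13/4 ≈ 3.2500)
S(J, E) = 13/4
S(-1191, 183) + 4501208 = 13/4 + 4501208 = 18004845/4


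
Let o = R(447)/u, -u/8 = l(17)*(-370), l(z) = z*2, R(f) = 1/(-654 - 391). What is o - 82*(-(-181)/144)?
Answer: -97557208109/946519200 ≈ -103.07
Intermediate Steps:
R(f) = -1/1045 (R(f) = 1/(-1045) = -1/1045)
l(z) = 2*z
u = 100640 (u = -8*2*17*(-370) = -272*(-370) = -8*(-12580) = 100640)
o = -1/105168800 (o = -1/1045/100640 = -1/1045*1/100640 = -1/105168800 ≈ -9.5085e-9)
o - 82*(-(-181)/144) = -1/105168800 - 82*(-(-181)/144) = -1/105168800 - 82*(-1*(-181/144)) = -1/105168800 - 82*181/144 = -1/105168800 - 1*7421/72 = -1/105168800 - 7421/72 = -97557208109/946519200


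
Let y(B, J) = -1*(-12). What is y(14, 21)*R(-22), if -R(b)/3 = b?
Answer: 792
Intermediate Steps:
R(b) = -3*b
y(B, J) = 12
y(14, 21)*R(-22) = 12*(-3*(-22)) = 12*66 = 792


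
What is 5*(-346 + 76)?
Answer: -1350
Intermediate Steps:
5*(-346 + 76) = 5*(-270) = -1350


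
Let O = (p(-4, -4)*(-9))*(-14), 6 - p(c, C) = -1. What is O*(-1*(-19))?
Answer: 16758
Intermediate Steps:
p(c, C) = 7 (p(c, C) = 6 - 1*(-1) = 6 + 1 = 7)
O = 882 (O = (7*(-9))*(-14) = -63*(-14) = 882)
O*(-1*(-19)) = 882*(-1*(-19)) = 882*19 = 16758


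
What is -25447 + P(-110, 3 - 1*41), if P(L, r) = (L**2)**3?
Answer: 1771560974553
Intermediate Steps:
P(L, r) = L**6
-25447 + P(-110, 3 - 1*41) = -25447 + (-110)**6 = -25447 + 1771561000000 = 1771560974553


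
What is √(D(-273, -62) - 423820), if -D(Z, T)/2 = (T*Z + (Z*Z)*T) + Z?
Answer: √8784470 ≈ 2963.9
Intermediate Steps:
D(Z, T) = -2*Z - 2*T*Z - 2*T*Z² (D(Z, T) = -2*((T*Z + (Z*Z)*T) + Z) = -2*((T*Z + Z²*T) + Z) = -2*((T*Z + T*Z²) + Z) = -2*(Z + T*Z + T*Z²) = -2*Z - 2*T*Z - 2*T*Z²)
√(D(-273, -62) - 423820) = √(-2*(-273)*(1 - 62 - 62*(-273)) - 423820) = √(-2*(-273)*(1 - 62 + 16926) - 423820) = √(-2*(-273)*16865 - 423820) = √(9208290 - 423820) = √8784470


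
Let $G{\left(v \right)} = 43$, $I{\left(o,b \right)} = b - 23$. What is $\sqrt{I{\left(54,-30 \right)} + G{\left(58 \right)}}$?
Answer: $i \sqrt{10} \approx 3.1623 i$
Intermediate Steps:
$I{\left(o,b \right)} = -23 + b$ ($I{\left(o,b \right)} = b - 23 = -23 + b$)
$\sqrt{I{\left(54,-30 \right)} + G{\left(58 \right)}} = \sqrt{\left(-23 - 30\right) + 43} = \sqrt{-53 + 43} = \sqrt{-10} = i \sqrt{10}$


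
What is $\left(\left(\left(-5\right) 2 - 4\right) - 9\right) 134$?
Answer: $-3082$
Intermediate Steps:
$\left(\left(\left(-5\right) 2 - 4\right) - 9\right) 134 = \left(\left(-10 - 4\right) - 9\right) 134 = \left(-14 - 9\right) 134 = \left(-23\right) 134 = -3082$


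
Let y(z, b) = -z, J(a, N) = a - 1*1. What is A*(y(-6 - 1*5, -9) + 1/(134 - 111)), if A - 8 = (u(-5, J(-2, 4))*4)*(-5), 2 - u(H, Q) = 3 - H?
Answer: 32512/23 ≈ 1413.6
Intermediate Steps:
J(a, N) = -1 + a (J(a, N) = a - 1 = -1 + a)
u(H, Q) = -1 + H (u(H, Q) = 2 - (3 - H) = 2 + (-3 + H) = -1 + H)
A = 128 (A = 8 + ((-1 - 5)*4)*(-5) = 8 - 6*4*(-5) = 8 - 24*(-5) = 8 + 120 = 128)
A*(y(-6 - 1*5, -9) + 1/(134 - 111)) = 128*(-(-6 - 1*5) + 1/(134 - 111)) = 128*(-(-6 - 5) + 1/23) = 128*(-1*(-11) + 1/23) = 128*(11 + 1/23) = 128*(254/23) = 32512/23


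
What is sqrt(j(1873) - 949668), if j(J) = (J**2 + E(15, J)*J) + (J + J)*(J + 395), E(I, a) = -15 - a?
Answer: sqrt(7518165) ≈ 2741.9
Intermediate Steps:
j(J) = J**2 + J*(-15 - J) + 2*J*(395 + J) (j(J) = (J**2 + (-15 - J)*J) + (J + J)*(J + 395) = (J**2 + J*(-15 - J)) + (2*J)*(395 + J) = (J**2 + J*(-15 - J)) + 2*J*(395 + J) = J**2 + J*(-15 - J) + 2*J*(395 + J))
sqrt(j(1873) - 949668) = sqrt(1873*(775 + 2*1873) - 949668) = sqrt(1873*(775 + 3746) - 949668) = sqrt(1873*4521 - 949668) = sqrt(8467833 - 949668) = sqrt(7518165)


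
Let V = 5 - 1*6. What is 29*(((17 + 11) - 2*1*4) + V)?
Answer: 551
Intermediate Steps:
V = -1 (V = 5 - 6 = -1)
29*(((17 + 11) - 2*1*4) + V) = 29*(((17 + 11) - 2*1*4) - 1) = 29*((28 - 2*4) - 1) = 29*((28 - 8) - 1) = 29*(20 - 1) = 29*19 = 551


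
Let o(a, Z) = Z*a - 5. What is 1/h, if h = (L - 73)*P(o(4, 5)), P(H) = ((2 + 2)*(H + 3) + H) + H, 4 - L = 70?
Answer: -1/14178 ≈ -7.0532e-5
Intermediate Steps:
L = -66 (L = 4 - 1*70 = 4 - 70 = -66)
o(a, Z) = -5 + Z*a
P(H) = 12 + 6*H (P(H) = (4*(3 + H) + H) + H = ((12 + 4*H) + H) + H = (12 + 5*H) + H = 12 + 6*H)
h = -14178 (h = (-66 - 73)*(12 + 6*(-5 + 5*4)) = -139*(12 + 6*(-5 + 20)) = -139*(12 + 6*15) = -139*(12 + 90) = -139*102 = -14178)
1/h = 1/(-14178) = -1/14178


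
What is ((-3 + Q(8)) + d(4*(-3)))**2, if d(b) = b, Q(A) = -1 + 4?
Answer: 144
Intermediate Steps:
Q(A) = 3
((-3 + Q(8)) + d(4*(-3)))**2 = ((-3 + 3) + 4*(-3))**2 = (0 - 12)**2 = (-12)**2 = 144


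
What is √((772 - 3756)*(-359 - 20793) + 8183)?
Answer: √63125751 ≈ 7945.2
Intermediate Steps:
√((772 - 3756)*(-359 - 20793) + 8183) = √(-2984*(-21152) + 8183) = √(63117568 + 8183) = √63125751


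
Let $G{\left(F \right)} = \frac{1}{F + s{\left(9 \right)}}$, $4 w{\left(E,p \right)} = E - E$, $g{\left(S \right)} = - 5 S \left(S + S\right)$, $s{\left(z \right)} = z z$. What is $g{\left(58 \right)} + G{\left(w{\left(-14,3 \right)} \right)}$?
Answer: $- \frac{2724839}{81} \approx -33640.0$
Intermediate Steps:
$s{\left(z \right)} = z^{2}$
$g{\left(S \right)} = - 10 S^{2}$ ($g{\left(S \right)} = - 5 S 2 S = - 10 S^{2}$)
$w{\left(E,p \right)} = 0$ ($w{\left(E,p \right)} = \frac{E - E}{4} = \frac{1}{4} \cdot 0 = 0$)
$G{\left(F \right)} = \frac{1}{81 + F}$ ($G{\left(F \right)} = \frac{1}{F + 9^{2}} = \frac{1}{F + 81} = \frac{1}{81 + F}$)
$g{\left(58 \right)} + G{\left(w{\left(-14,3 \right)} \right)} = - 10 \cdot 58^{2} + \frac{1}{81 + 0} = \left(-10\right) 3364 + \frac{1}{81} = -33640 + \frac{1}{81} = - \frac{2724839}{81}$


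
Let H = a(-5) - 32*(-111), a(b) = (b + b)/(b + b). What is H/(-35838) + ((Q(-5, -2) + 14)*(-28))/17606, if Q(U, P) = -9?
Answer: -3071429/28680174 ≈ -0.10709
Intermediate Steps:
a(b) = 1 (a(b) = (2*b)/((2*b)) = (2*b)*(1/(2*b)) = 1)
H = 3553 (H = 1 - 32*(-111) = 1 + 3552 = 3553)
H/(-35838) + ((Q(-5, -2) + 14)*(-28))/17606 = 3553/(-35838) + ((-9 + 14)*(-28))/17606 = 3553*(-1/35838) + (5*(-28))*(1/17606) = -323/3258 - 140*1/17606 = -323/3258 - 70/8803 = -3071429/28680174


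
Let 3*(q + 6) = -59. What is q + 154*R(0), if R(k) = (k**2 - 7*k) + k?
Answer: -77/3 ≈ -25.667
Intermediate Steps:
q = -77/3 (q = -6 + (1/3)*(-59) = -6 - 59/3 = -77/3 ≈ -25.667)
R(k) = k**2 - 6*k
q + 154*R(0) = -77/3 + 154*(0*(-6 + 0)) = -77/3 + 154*(0*(-6)) = -77/3 + 154*0 = -77/3 + 0 = -77/3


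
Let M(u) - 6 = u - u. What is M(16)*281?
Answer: 1686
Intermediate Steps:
M(u) = 6 (M(u) = 6 + (u - u) = 6 + 0 = 6)
M(16)*281 = 6*281 = 1686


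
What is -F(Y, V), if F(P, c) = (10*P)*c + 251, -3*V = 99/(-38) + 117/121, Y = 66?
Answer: -127789/209 ≈ -611.43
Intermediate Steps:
V = 2511/4598 (V = -(99/(-38) + 117/121)/3 = -(99*(-1/38) + 117*(1/121))/3 = -(-99/38 + 117/121)/3 = -⅓*(-7533/4598) = 2511/4598 ≈ 0.54611)
F(P, c) = 251 + 10*P*c (F(P, c) = 10*P*c + 251 = 251 + 10*P*c)
-F(Y, V) = -(251 + 10*66*(2511/4598)) = -(251 + 75330/209) = -1*127789/209 = -127789/209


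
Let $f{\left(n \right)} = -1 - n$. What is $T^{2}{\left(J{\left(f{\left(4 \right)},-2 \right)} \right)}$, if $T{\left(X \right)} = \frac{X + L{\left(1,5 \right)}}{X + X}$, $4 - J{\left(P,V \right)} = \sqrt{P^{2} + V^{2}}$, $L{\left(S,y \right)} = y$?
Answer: $\frac{387}{338} + \frac{35 \sqrt{29}}{338} \approx 1.7026$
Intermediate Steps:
$J{\left(P,V \right)} = 4 - \sqrt{P^{2} + V^{2}}$
$T{\left(X \right)} = \frac{5 + X}{2 X}$ ($T{\left(X \right)} = \frac{X + 5}{X + X} = \frac{5 + X}{2 X}$)
$T^{2}{\left(J{\left(f{\left(4 \right)},-2 \right)} \right)} = \left(\frac{5 + \left(4 - \sqrt{\left(-1 - 4\right)^{2} + \left(-2\right)^{2}}\right)}{2 \left(4 - \sqrt{\left(-1 - 4\right)^{2} + \left(-2\right)^{2}}\right)}\right)^{2} = \left(\frac{5 + \left(4 - \sqrt{\left(-1 - 4\right)^{2} + 4}\right)}{2 \left(4 - \sqrt{\left(-1 - 4\right)^{2} + 4}\right)}\right)^{2} = \left(\frac{5 + \left(4 - \sqrt{\left(-5\right)^{2} + 4}\right)}{2 \left(4 - \sqrt{\left(-5\right)^{2} + 4}\right)}\right)^{2} = \left(\frac{5 + \left(4 - \sqrt{25 + 4}\right)}{2 \left(4 - \sqrt{25 + 4}\right)}\right)^{2} = \left(\frac{5 + \left(4 - \sqrt{29}\right)}{2 \left(4 - \sqrt{29}\right)}\right)^{2} = \left(\frac{9 - \sqrt{29}}{2 \left(4 - \sqrt{29}\right)}\right)^{2} = \frac{\left(9 - \sqrt{29}\right)^{2}}{4 \left(4 - \sqrt{29}\right)^{2}}$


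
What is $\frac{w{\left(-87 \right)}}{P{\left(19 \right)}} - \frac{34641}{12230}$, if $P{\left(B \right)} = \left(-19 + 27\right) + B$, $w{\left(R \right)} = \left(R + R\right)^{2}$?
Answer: $\frac{41037797}{36690} \approx 1118.5$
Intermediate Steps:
$w{\left(R \right)} = 4 R^{2}$ ($w{\left(R \right)} = \left(2 R\right)^{2} = 4 R^{2}$)
$P{\left(B \right)} = 8 + B$
$\frac{w{\left(-87 \right)}}{P{\left(19 \right)}} - \frac{34641}{12230} = \frac{4 \left(-87\right)^{2}}{8 + 19} - \frac{34641}{12230} = \frac{4 \cdot 7569}{27} - \frac{34641}{12230} = 30276 \cdot \frac{1}{27} - \frac{34641}{12230} = \frac{3364}{3} - \frac{34641}{12230} = \frac{41037797}{36690}$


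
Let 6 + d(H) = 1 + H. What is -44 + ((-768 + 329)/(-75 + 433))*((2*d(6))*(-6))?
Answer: -5242/179 ≈ -29.285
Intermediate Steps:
d(H) = -5 + H (d(H) = -6 + (1 + H) = -5 + H)
-44 + ((-768 + 329)/(-75 + 433))*((2*d(6))*(-6)) = -44 + ((-768 + 329)/(-75 + 433))*((2*(-5 + 6))*(-6)) = -44 + (-439/358)*((2*1)*(-6)) = -44 + (-439*1/358)*(2*(-6)) = -44 - 439/358*(-12) = -44 + 2634/179 = -5242/179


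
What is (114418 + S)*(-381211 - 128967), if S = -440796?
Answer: 166510875284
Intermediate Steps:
(114418 + S)*(-381211 - 128967) = (114418 - 440796)*(-381211 - 128967) = -326378*(-510178) = 166510875284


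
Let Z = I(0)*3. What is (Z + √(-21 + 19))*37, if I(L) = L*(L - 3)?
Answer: 37*I*√2 ≈ 52.326*I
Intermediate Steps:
I(L) = L*(-3 + L)
Z = 0 (Z = (0*(-3 + 0))*3 = (0*(-3))*3 = 0*3 = 0)
(Z + √(-21 + 19))*37 = (0 + √(-21 + 19))*37 = (0 + √(-2))*37 = (0 + I*√2)*37 = (I*√2)*37 = 37*I*√2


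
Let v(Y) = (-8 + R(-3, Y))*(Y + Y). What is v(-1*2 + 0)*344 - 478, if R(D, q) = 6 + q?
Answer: 5026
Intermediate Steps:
v(Y) = 2*Y*(-2 + Y) (v(Y) = (-8 + (6 + Y))*(Y + Y) = (-2 + Y)*(2*Y) = 2*Y*(-2 + Y))
v(-1*2 + 0)*344 - 478 = (2*(-1*2 + 0)*(-2 + (-1*2 + 0)))*344 - 478 = (2*(-2 + 0)*(-2 + (-2 + 0)))*344 - 478 = (2*(-2)*(-2 - 2))*344 - 478 = (2*(-2)*(-4))*344 - 478 = 16*344 - 478 = 5504 - 478 = 5026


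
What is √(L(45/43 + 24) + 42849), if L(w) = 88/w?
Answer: √49705873089/1077 ≈ 207.01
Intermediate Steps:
√(L(45/43 + 24) + 42849) = √(88/(45/43 + 24) + 42849) = √(88/(1077/43) + 42849) = √(88*(43/1077) + 42849) = √(3784/1077 + 42849) = √(46152157/1077) = √49705873089/1077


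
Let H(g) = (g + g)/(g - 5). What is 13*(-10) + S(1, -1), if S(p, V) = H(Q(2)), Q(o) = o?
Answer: -394/3 ≈ -131.33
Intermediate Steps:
H(g) = 2*g/(-5 + g) (H(g) = (2*g)/(-5 + g) = 2*g/(-5 + g))
S(p, V) = -4/3 (S(p, V) = 2*2/(-5 + 2) = 2*2/(-3) = 2*2*(-1/3) = -4/3)
13*(-10) + S(1, -1) = 13*(-10) - 4/3 = -130 - 4/3 = -394/3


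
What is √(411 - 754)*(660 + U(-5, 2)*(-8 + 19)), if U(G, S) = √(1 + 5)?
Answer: 77*I*√7*(60 + √6) ≈ 12722.0*I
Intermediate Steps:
U(G, S) = √6
√(411 - 754)*(660 + U(-5, 2)*(-8 + 19)) = √(411 - 754)*(660 + √6*(-8 + 19)) = √(-343)*(660 + √6*11) = (7*I*√7)*(660 + 11*√6) = 7*I*√7*(660 + 11*√6)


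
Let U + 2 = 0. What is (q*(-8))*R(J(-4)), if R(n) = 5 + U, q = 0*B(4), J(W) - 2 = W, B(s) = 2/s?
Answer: 0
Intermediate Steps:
U = -2 (U = -2 + 0 = -2)
J(W) = 2 + W
q = 0 (q = 0*(2/4) = 0*(2*(¼)) = 0*(½) = 0)
R(n) = 3 (R(n) = 5 - 2 = 3)
(q*(-8))*R(J(-4)) = (0*(-8))*3 = 0*3 = 0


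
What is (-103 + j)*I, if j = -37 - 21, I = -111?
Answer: 17871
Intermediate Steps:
j = -58
(-103 + j)*I = (-103 - 58)*(-111) = -161*(-111) = 17871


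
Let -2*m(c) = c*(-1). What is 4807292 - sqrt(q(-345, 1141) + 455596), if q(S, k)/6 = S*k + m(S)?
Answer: 4807292 - I*sqrt(1907309) ≈ 4.8073e+6 - 1381.1*I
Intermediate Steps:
m(c) = c/2 (m(c) = -c*(-1)/2 = -(-1)*c/2 = c/2)
q(S, k) = 3*S + 6*S*k (q(S, k) = 6*(S*k + S/2) = 6*(S/2 + S*k) = 3*S + 6*S*k)
4807292 - sqrt(q(-345, 1141) + 455596) = 4807292 - sqrt(3*(-345)*(1 + 2*1141) + 455596) = 4807292 - sqrt(3*(-345)*(1 + 2282) + 455596) = 4807292 - sqrt(3*(-345)*2283 + 455596) = 4807292 - sqrt(-2362905 + 455596) = 4807292 - sqrt(-1907309) = 4807292 - I*sqrt(1907309)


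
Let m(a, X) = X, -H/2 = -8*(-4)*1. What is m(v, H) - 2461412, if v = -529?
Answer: -2461476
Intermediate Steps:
H = -64 (H = -2*(-8*(-4)) = -64 ≈ -64.000)
m(v, H) - 2461412 = -64 - 2461412 = -2461476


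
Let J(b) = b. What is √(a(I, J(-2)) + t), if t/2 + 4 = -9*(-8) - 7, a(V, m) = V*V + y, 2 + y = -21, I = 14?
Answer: √295 ≈ 17.176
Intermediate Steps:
y = -23 (y = -2 - 21 = -23)
a(V, m) = -23 + V² (a(V, m) = V*V - 23 = V² - 23 = -23 + V²)
t = 122 (t = -8 + 2*(-9*(-8) - 7) = -8 + 2*(72 - 7) = -8 + 2*65 = -8 + 130 = 122)
√(a(I, J(-2)) + t) = √((-23 + 14²) + 122) = √((-23 + 196) + 122) = √(173 + 122) = √295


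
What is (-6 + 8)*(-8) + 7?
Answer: -9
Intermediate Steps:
(-6 + 8)*(-8) + 7 = 2*(-8) + 7 = -16 + 7 = -9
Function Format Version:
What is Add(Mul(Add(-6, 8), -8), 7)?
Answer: -9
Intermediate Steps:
Add(Mul(Add(-6, 8), -8), 7) = Add(Mul(2, -8), 7) = Add(-16, 7) = -9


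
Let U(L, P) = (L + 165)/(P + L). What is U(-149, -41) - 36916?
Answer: -3507028/95 ≈ -36916.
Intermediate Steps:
U(L, P) = (165 + L)/(L + P)
U(-149, -41) - 36916 = (165 - 149)/(-149 - 41) - 36916 = 16/(-190) - 36916 = -1/190*16 - 36916 = -8/95 - 36916 = -3507028/95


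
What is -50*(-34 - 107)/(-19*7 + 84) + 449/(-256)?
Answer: -1826801/12544 ≈ -145.63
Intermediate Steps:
-50*(-34 - 107)/(-19*7 + 84) + 449/(-256) = -50*(-141/(-133 + 84)) + 449*(-1/256) = -50/((-49*(-1/141))) - 449/256 = -50/49/141 - 449/256 = -50*141/49 - 449/256 = -7050/49 - 449/256 = -1826801/12544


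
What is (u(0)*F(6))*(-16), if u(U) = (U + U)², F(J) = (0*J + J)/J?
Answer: 0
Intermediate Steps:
F(J) = 1 (F(J) = (0 + J)/J = J/J = 1)
u(U) = 4*U² (u(U) = (2*U)² = 4*U²)
(u(0)*F(6))*(-16) = ((4*0²)*1)*(-16) = ((4*0)*1)*(-16) = (0*1)*(-16) = 0*(-16) = 0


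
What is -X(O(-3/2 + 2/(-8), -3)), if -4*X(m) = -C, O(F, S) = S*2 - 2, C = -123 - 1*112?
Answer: 235/4 ≈ 58.750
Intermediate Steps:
C = -235 (C = -123 - 112 = -235)
O(F, S) = -2 + 2*S (O(F, S) = 2*S - 2 = -2 + 2*S)
X(m) = -235/4 (X(m) = -(-1)*(-235)/4 = -¼*235 = -235/4)
-X(O(-3/2 + 2/(-8), -3)) = -1*(-235/4) = 235/4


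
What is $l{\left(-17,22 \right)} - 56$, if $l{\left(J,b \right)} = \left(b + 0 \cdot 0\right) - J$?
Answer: $-17$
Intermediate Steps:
$l{\left(J,b \right)} = b - J$ ($l{\left(J,b \right)} = \left(b + 0\right) - J = b - J$)
$l{\left(-17,22 \right)} - 56 = \left(22 - -17\right) - 56 = \left(22 + 17\right) - 56 = 39 - 56 = -17$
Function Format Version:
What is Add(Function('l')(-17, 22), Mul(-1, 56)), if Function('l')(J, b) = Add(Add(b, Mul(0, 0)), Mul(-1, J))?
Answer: -17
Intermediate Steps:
Function('l')(J, b) = Add(b, Mul(-1, J)) (Function('l')(J, b) = Add(Add(b, 0), Mul(-1, J)) = Add(b, Mul(-1, J)))
Add(Function('l')(-17, 22), Mul(-1, 56)) = Add(Add(22, Mul(-1, -17)), Mul(-1, 56)) = Add(Add(22, 17), -56) = Add(39, -56) = -17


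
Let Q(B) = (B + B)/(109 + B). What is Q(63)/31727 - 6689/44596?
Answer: -9124137055/60840583556 ≈ -0.14997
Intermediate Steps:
Q(B) = 2*B/(109 + B) (Q(B) = (2*B)/(109 + B) = 2*B/(109 + B))
Q(63)/31727 - 6689/44596 = (2*63/(109 + 63))/31727 - 6689/44596 = (2*63/172)*(1/31727) - 6689*1/44596 = (2*63*(1/172))*(1/31727) - 6689/44596 = (63/86)*(1/31727) - 6689/44596 = 63/2728522 - 6689/44596 = -9124137055/60840583556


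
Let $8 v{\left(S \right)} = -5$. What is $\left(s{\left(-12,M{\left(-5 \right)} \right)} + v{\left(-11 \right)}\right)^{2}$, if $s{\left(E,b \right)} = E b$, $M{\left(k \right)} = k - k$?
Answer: $\frac{25}{64} \approx 0.39063$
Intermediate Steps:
$M{\left(k \right)} = 0$
$v{\left(S \right)} = - \frac{5}{8}$ ($v{\left(S \right)} = \frac{1}{8} \left(-5\right) = - \frac{5}{8}$)
$\left(s{\left(-12,M{\left(-5 \right)} \right)} + v{\left(-11 \right)}\right)^{2} = \left(\left(-12\right) 0 - \frac{5}{8}\right)^{2} = \left(0 - \frac{5}{8}\right)^{2} = \left(- \frac{5}{8}\right)^{2} = \frac{25}{64}$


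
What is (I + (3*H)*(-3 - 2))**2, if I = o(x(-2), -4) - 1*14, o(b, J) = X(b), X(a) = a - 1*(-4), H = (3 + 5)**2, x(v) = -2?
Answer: 944784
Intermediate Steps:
H = 64 (H = 8**2 = 64)
X(a) = 4 + a (X(a) = a + 4 = 4 + a)
o(b, J) = 4 + b
I = -12 (I = (4 - 2) - 1*14 = 2 - 14 = -12)
(I + (3*H)*(-3 - 2))**2 = (-12 + (3*64)*(-3 - 2))**2 = (-12 + 192*(-5))**2 = (-12 - 960)**2 = (-972)**2 = 944784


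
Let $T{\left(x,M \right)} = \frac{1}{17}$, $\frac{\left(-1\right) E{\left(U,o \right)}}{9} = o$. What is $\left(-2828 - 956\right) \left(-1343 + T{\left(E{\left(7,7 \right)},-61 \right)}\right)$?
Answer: $\frac{86388720}{17} \approx 5.0817 \cdot 10^{6}$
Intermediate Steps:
$E{\left(U,o \right)} = - 9 o$
$T{\left(x,M \right)} = \frac{1}{17}$
$\left(-2828 - 956\right) \left(-1343 + T{\left(E{\left(7,7 \right)},-61 \right)}\right) = \left(-2828 - 956\right) \left(-1343 + \frac{1}{17}\right) = \left(-3784\right) \left(- \frac{22830}{17}\right) = \frac{86388720}{17}$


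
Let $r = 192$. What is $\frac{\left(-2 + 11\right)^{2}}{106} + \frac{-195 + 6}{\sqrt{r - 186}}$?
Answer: $\frac{81}{106} - \frac{63 \sqrt{6}}{2} \approx -76.395$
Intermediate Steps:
$\frac{\left(-2 + 11\right)^{2}}{106} + \frac{-195 + 6}{\sqrt{r - 186}} = \frac{\left(-2 + 11\right)^{2}}{106} + \frac{-195 + 6}{\sqrt{192 - 186}} = 9^{2} \cdot \frac{1}{106} - \frac{189}{\sqrt{6}} = 81 \cdot \frac{1}{106} - 189 \frac{\sqrt{6}}{6} = \frac{81}{106} - \frac{63 \sqrt{6}}{2}$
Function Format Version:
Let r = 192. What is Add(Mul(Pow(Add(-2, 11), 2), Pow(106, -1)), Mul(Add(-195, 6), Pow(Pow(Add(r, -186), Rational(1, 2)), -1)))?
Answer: Add(Rational(81, 106), Mul(Rational(-63, 2), Pow(6, Rational(1, 2)))) ≈ -76.395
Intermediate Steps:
Add(Mul(Pow(Add(-2, 11), 2), Pow(106, -1)), Mul(Add(-195, 6), Pow(Pow(Add(r, -186), Rational(1, 2)), -1))) = Add(Mul(Pow(Add(-2, 11), 2), Pow(106, -1)), Mul(Add(-195, 6), Pow(Pow(Add(192, -186), Rational(1, 2)), -1))) = Add(Mul(Pow(9, 2), Rational(1, 106)), Mul(-189, Pow(Pow(6, Rational(1, 2)), -1))) = Add(Mul(81, Rational(1, 106)), Mul(-189, Mul(Rational(1, 6), Pow(6, Rational(1, 2))))) = Add(Rational(81, 106), Mul(Rational(-63, 2), Pow(6, Rational(1, 2))))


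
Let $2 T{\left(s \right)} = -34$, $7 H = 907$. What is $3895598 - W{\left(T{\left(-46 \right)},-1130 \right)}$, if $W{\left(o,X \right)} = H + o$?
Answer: $\frac{27268398}{7} \approx 3.8955 \cdot 10^{6}$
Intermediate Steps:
$H = \frac{907}{7}$ ($H = \frac{1}{7} \cdot 907 = \frac{907}{7} \approx 129.57$)
$T{\left(s \right)} = -17$ ($T{\left(s \right)} = \frac{1}{2} \left(-34\right) = -17$)
$W{\left(o,X \right)} = \frac{907}{7} + o$
$3895598 - W{\left(T{\left(-46 \right)},-1130 \right)} = 3895598 - \left(\frac{907}{7} - 17\right) = 3895598 - \frac{788}{7} = \frac{27268398}{7}$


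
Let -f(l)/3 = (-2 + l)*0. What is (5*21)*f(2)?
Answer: 0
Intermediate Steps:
f(l) = 0 (f(l) = -3*(-2 + l)*0 = -3*0 = 0)
(5*21)*f(2) = (5*21)*0 = 105*0 = 0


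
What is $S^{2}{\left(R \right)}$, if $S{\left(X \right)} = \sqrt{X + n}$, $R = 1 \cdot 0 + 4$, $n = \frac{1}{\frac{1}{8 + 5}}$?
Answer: $17$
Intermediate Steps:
$n = 13$ ($n = \frac{1}{\frac{1}{13}} = 13$)
$R = 4$ ($R = 0 + 4 = 4$)
$S{\left(X \right)} = \sqrt{13 + X}$ ($S{\left(X \right)} = \sqrt{X + 13} = \sqrt{13 + X}$)
$S^{2}{\left(R \right)} = \left(\sqrt{13 + 4}\right)^{2} = \left(\sqrt{17}\right)^{2} = 17$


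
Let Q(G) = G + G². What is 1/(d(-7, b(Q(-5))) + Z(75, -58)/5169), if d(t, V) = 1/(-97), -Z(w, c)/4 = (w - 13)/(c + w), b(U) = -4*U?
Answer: -8523681/111929 ≈ -76.153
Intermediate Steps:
Z(w, c) = -4*(-13 + w)/(c + w) (Z(w, c) = -4*(w - 13)/(c + w) = -4*(-13 + w)/(c + w))
d(t, V) = -1/97
1/(d(-7, b(Q(-5))) + Z(75, -58)/5169) = 1/(-1/97 + (4*(13 - 1*75)/(-58 + 75))/5169) = 1/(-1/97 + (4*(13 - 75)/17)*(1/5169)) = 1/(-1/97 + (4*(1/17)*(-62))*(1/5169)) = 1/(-1/97 - 248/17*1/5169) = 1/(-1/97 - 248/87873) = 1/(-111929/8523681) = -8523681/111929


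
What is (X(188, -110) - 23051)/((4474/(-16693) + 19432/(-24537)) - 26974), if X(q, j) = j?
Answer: 9486656221701/11048880464248 ≈ 0.85861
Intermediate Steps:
(X(188, -110) - 23051)/((4474/(-16693) + 19432/(-24537)) - 26974) = (-110 - 23051)/((4474/(-16693) + 19432/(-24537)) - 26974) = -23161/((4474*(-1/16693) + 19432*(-1/24537)) - 26974) = -23161/((-4474/16693 - 19432/24537) - 26974) = -23161/(-434156914/409596141 - 26974) = -23161/(-11048880464248/409596141) = -23161*(-409596141/11048880464248) = 9486656221701/11048880464248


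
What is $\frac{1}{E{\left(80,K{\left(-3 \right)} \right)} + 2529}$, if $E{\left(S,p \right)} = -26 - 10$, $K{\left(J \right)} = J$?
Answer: $\frac{1}{2493} \approx 0.00040112$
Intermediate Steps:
$E{\left(S,p \right)} = -36$ ($E{\left(S,p \right)} = -26 - 10 = -36$)
$\frac{1}{E{\left(80,K{\left(-3 \right)} \right)} + 2529} = \frac{1}{-36 + 2529} = \frac{1}{2493}$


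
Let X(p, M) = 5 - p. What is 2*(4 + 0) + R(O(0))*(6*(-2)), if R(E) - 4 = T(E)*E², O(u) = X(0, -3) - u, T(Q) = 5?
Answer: -1540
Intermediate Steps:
O(u) = 5 - u (O(u) = (5 - 1*0) - u = (5 + 0) - u = 5 - u)
R(E) = 4 + 5*E²
2*(4 + 0) + R(O(0))*(6*(-2)) = 2*(4 + 0) + (4 + 5*(5 - 1*0)²)*(6*(-2)) = 2*4 + (4 + 5*(5 + 0)²)*(-12) = 8 + (4 + 5*5²)*(-12) = 8 + (4 + 5*25)*(-12) = 8 + (4 + 125)*(-12) = 8 + 129*(-12) = 8 - 1548 = -1540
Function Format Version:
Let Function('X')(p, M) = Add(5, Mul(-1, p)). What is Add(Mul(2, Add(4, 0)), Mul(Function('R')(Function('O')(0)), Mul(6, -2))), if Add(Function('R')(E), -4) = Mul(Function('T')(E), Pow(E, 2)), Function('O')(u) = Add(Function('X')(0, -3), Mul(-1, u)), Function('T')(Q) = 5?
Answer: -1540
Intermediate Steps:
Function('O')(u) = Add(5, Mul(-1, u)) (Function('O')(u) = Add(Add(5, Mul(-1, 0)), Mul(-1, u)) = Add(Add(5, 0), Mul(-1, u)) = Add(5, Mul(-1, u)))
Function('R')(E) = Add(4, Mul(5, Pow(E, 2)))
Add(Mul(2, Add(4, 0)), Mul(Function('R')(Function('O')(0)), Mul(6, -2))) = Add(Mul(2, Add(4, 0)), Mul(Add(4, Mul(5, Pow(Add(5, Mul(-1, 0)), 2))), Mul(6, -2))) = Add(Mul(2, 4), Mul(Add(4, Mul(5, Pow(Add(5, 0), 2))), -12)) = Add(8, Mul(Add(4, Mul(5, Pow(5, 2))), -12)) = Add(8, Mul(Add(4, Mul(5, 25)), -12)) = Add(8, Mul(Add(4, 125), -12)) = Add(8, Mul(129, -12)) = Add(8, -1548) = -1540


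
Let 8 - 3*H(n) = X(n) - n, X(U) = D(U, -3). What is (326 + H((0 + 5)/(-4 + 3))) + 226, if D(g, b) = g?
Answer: 1664/3 ≈ 554.67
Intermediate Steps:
X(U) = U
H(n) = 8/3 (H(n) = 8/3 - (n - n)/3 = 8/3 - 1/3*0 = 8/3 + 0 = 8/3)
(326 + H((0 + 5)/(-4 + 3))) + 226 = (326 + 8/3) + 226 = 986/3 + 226 = 1664/3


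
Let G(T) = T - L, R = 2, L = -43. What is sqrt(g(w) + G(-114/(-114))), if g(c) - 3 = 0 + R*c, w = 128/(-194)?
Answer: sqrt(429807)/97 ≈ 6.7587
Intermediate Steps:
w = -64/97 (w = 128*(-1/194) = -64/97 ≈ -0.65979)
g(c) = 3 + 2*c (g(c) = 3 + (0 + 2*c) = 3 + 2*c)
G(T) = 43 + T (G(T) = T - 1*(-43) = T + 43 = 43 + T)
sqrt(g(w) + G(-114/(-114))) = sqrt((3 + 2*(-64/97)) + (43 - 114/(-114))) = sqrt((3 - 128/97) + (43 - 114*(-1/114))) = sqrt(163/97 + (43 + 1)) = sqrt(163/97 + 44) = sqrt(4431/97) = sqrt(429807)/97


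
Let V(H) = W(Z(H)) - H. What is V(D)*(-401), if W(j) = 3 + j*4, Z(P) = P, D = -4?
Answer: 3609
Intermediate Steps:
W(j) = 3 + 4*j
V(H) = 3 + 3*H (V(H) = (3 + 4*H) - H = 3 + 3*H)
V(D)*(-401) = (3 + 3*(-4))*(-401) = (3 - 12)*(-401) = -9*(-401) = 3609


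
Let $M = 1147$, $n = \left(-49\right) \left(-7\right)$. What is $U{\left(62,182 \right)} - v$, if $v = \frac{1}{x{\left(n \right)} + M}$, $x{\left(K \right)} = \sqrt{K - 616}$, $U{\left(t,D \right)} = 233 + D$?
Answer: $\frac{546089883}{1315882} + \frac{i \sqrt{273}}{1315882} \approx 415.0 + 1.2556 \cdot 10^{-5} i$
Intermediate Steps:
$n = 343$
$x{\left(K \right)} = \sqrt{-616 + K}$
$v = \frac{1}{1147 + i \sqrt{273}}$ ($v = \frac{1}{\sqrt{-616 + 343} + 1147} = \frac{1}{\sqrt{-273} + 1147} = \frac{1}{i \sqrt{273} + 1147} = \frac{1}{1147 + i \sqrt{273}} \approx 0.00087166 - 1.256 \cdot 10^{-5} i$)
$U{\left(62,182 \right)} - v = \left(233 + 182\right) - \left(\frac{1147}{1315882} - \frac{i \sqrt{273}}{1315882}\right) = 415 - \left(\frac{1147}{1315882} - \frac{i \sqrt{273}}{1315882}\right) = \frac{546089883}{1315882} + \frac{i \sqrt{273}}{1315882}$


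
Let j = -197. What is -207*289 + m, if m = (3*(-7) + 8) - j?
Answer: -59639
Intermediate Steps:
m = 184 (m = (3*(-7) + 8) - 1*(-197) = (-21 + 8) + 197 = -13 + 197 = 184)
-207*289 + m = -207*289 + 184 = -59823 + 184 = -59639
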